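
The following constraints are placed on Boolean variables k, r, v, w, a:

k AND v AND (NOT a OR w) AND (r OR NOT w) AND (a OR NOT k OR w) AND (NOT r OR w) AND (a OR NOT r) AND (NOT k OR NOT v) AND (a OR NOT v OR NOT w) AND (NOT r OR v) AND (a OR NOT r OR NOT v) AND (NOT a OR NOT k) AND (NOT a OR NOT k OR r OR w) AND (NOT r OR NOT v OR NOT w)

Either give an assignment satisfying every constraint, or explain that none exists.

UNSATISFIABLE

Case k = True:
  (v) forces v = True.
  Clause (NOT k OR NOT v) is falsified — contradiction.
Case k = False:
  Clause (k) is falsified — contradiction.
Both cases fail, so the formula is unsatisfiable.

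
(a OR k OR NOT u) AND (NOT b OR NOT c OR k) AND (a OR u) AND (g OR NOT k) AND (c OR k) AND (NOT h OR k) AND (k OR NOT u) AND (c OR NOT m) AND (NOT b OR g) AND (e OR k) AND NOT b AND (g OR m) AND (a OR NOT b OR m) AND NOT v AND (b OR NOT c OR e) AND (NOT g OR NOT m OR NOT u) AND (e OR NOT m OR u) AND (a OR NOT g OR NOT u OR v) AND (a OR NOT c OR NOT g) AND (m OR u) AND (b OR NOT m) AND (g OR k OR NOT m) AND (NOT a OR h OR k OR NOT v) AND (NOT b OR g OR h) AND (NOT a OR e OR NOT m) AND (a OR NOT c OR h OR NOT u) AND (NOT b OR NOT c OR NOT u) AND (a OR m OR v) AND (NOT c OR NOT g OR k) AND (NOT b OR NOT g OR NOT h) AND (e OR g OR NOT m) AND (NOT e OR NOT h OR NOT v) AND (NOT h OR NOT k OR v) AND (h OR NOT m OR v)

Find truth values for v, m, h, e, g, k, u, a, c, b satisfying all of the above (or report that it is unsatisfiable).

v=F; m=F; h=F; e=T; g=T; k=T; u=T; a=T; c=F; b=F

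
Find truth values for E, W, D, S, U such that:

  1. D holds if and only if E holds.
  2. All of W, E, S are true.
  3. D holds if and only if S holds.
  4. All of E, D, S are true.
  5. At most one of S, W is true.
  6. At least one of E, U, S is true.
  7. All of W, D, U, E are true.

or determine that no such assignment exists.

Case S = True:
  (2) forces W = True.
  Constraint (5) is violated (S=T, W=T) — contradiction.
Case S = False:
  Constraint (2) is violated (S=F) — contradiction.
Both cases fail — unsatisfiable.

Unsatisfiable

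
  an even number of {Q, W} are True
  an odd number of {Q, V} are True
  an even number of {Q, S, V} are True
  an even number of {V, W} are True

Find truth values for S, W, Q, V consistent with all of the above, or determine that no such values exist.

Adding constraints 1, 2, 4 mod 2: every variable appears an even number of times on the left, so the left side is 0.
But the right sides sum to 1 (mod 2). 0 ≠ 1 — the system is inconsistent.

UNSATISFIABLE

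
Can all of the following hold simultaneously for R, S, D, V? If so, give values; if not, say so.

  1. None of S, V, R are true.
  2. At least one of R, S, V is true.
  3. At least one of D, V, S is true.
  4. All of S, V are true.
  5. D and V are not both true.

Case S = True:
  Constraint (1) is violated (S=T) — contradiction.
Case S = False:
  Constraint (4) is violated (S=F) — contradiction.
Both cases fail — unsatisfiable.

Unsatisfiable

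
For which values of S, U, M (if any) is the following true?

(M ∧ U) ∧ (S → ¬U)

S: False, U: True, M: True

  M ∧ U = True
  S → ¬U = True
    ¬U = False
Both conjuncts True, so the formula holds.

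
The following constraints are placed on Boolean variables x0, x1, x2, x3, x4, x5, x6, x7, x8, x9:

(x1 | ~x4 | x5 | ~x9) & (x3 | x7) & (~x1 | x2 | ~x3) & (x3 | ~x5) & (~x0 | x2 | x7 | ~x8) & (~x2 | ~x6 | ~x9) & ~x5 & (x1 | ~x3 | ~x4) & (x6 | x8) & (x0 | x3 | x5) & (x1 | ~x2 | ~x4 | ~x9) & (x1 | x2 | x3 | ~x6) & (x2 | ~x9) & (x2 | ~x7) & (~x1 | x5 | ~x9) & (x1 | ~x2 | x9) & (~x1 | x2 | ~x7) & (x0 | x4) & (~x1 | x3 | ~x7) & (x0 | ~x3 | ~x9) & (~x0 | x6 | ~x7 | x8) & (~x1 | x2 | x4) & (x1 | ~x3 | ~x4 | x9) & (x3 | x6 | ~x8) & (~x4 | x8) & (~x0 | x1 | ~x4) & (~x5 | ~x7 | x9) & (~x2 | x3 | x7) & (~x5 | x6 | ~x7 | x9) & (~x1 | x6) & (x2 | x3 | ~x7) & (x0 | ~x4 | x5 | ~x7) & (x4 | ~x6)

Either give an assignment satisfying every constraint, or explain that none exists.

Unit clause (~x5) forces x5 = False.
Set x0 = True.
Set x1 = True.
  then (~x1 | x5 | ~x9) forces x9 = False.
  then (~x1 | x6) forces x6 = True.
  then (x4 | ~x6) forces x4 = True.
  then (~x4 | x8) forces x8 = True.
Try x2 = False:
  (~x1 | x2 | ~x3) forces x3 = False.
  (x3 | x7) forces x7 = True.
  clause (x2 | ~x7) is falsified — backtrack.
So x2 = True.
Try x3 = False:
  (x3 | x7) forces x7 = True.
  clause (~x1 | x3 | ~x7) is falsified — backtrack.
So x3 = True.
Set x7 = True.
All clauses satisfied.

x0=T, x1=T, x2=T, x3=T, x4=T, x5=F, x6=T, x7=T, x8=T, x9=F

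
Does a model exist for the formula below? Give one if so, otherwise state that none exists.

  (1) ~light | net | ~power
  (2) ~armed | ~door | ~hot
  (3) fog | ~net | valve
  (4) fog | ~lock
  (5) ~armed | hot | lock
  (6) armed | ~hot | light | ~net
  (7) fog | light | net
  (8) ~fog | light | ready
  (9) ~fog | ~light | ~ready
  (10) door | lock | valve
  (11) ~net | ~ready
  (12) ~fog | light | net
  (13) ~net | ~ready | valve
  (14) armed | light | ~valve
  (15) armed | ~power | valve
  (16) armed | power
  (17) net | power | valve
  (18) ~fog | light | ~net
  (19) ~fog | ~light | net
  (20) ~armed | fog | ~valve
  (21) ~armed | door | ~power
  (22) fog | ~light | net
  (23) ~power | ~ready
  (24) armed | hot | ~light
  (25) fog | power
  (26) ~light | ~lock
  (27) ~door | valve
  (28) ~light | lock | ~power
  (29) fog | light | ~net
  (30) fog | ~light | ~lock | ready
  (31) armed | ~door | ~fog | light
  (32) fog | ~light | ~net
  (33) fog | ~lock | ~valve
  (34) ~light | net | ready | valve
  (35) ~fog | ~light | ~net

The formula is unsatisfiable.

Case fog = True:
  If light = True:
    (~fog | ~light | ~ready) forces ready = False.
    (~fog | ~light | net) forces net = True.
    clause (~fog | ~light | ~net) is falsified.
  If light = False:
    (~fog | light | ready) forces ready = True.
    (~net | ~ready) forces net = False.
    clause (~fog | light | net) is falsified.
  Every sub-case reaches a contradiction.
Case fog = False:
  (fog | ~lock) forces lock = False.
  (fog | power) forces power = True.
  (~power | ~ready) forces ready = False.
  (~light | lock | ~power) forces light = False.
  (fog | light | net) forces net = True.
  Clause (fog | light | ~net) is falsified — contradiction.
Both cases fail, so the formula is unsatisfiable.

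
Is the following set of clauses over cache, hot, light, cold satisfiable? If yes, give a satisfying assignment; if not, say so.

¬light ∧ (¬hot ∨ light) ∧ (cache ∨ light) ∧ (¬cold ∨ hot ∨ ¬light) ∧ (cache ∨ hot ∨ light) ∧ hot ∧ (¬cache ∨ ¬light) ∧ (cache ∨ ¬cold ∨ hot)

Case hot = True:
  (¬light) forces light = False.
  Clause (¬hot ∨ light) is falsified — contradiction.
Case hot = False:
  Clause (hot) is falsified — contradiction.
Both cases fail, so the formula is unsatisfiable.

No satisfying assignment exists.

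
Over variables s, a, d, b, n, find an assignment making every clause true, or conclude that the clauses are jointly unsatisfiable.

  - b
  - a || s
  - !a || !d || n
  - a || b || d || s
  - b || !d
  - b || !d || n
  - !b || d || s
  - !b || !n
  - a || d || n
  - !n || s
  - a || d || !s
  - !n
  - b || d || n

s = True, a = True, d = False, b = True, n = False

Unit clause (b) forces b = True.
In (!b || !n) only !n is left, so n = False.
Set s = True.
Set a = True.
  then (!a || !d || n) forces d = False.
All clauses satisfied.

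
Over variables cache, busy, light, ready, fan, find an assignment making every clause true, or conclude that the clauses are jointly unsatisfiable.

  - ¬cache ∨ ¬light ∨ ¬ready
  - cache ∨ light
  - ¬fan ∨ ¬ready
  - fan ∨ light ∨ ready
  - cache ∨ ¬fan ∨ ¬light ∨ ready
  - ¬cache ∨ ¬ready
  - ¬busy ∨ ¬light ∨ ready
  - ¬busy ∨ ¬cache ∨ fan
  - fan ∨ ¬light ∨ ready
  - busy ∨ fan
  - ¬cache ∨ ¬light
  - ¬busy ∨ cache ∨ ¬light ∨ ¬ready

Set cache = True.
  then (¬cache ∨ ¬ready) forces ready = False.
  then (¬cache ∨ ¬light) forces light = False.
  then (fan ∨ light ∨ ready) forces fan = True.
Set busy = False.
All clauses satisfied.

cache: True, busy: False, light: False, ready: False, fan: True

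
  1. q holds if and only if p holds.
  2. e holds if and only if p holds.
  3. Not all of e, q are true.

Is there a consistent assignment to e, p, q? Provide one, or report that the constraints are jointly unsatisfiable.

e = False, p = False, q = False

  (1) q=F, p=F — same ✓
  (2) e=F, p=F — same ✓
  (3) {e, q}: 0/2 true — not all ✓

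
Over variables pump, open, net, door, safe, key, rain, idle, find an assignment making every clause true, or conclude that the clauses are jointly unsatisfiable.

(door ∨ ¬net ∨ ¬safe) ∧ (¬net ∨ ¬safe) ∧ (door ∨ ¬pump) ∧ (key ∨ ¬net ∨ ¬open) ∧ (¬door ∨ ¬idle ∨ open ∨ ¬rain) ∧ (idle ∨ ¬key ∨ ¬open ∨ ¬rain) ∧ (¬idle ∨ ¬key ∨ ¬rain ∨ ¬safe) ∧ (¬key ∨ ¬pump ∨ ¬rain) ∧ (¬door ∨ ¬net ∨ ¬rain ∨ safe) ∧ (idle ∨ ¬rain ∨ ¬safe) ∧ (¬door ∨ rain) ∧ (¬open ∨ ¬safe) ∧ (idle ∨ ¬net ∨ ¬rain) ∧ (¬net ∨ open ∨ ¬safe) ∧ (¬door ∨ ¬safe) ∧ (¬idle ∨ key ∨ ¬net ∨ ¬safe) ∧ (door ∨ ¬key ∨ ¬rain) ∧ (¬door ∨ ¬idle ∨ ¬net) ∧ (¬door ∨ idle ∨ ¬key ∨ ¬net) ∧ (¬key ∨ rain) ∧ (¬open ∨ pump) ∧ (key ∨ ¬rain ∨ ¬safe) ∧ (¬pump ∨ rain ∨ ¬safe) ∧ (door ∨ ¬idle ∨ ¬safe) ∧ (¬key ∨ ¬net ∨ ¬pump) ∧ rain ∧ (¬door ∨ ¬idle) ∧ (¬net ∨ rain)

pump=T, open=F, net=F, door=T, safe=F, key=F, rain=T, idle=F

Unit clause (rain) forces rain = True.
Set pump = True.
  then (door ∨ ¬pump) forces door = True.
  then (¬key ∨ ¬pump ∨ ¬rain) forces key = False.
  then (¬door ∨ ¬safe) forces safe = False.
  then (¬door ∨ ¬idle) forces idle = False.
  then (¬door ∨ ¬net ∨ ¬rain ∨ safe) forces net = False.
Set open = False.
All clauses satisfied.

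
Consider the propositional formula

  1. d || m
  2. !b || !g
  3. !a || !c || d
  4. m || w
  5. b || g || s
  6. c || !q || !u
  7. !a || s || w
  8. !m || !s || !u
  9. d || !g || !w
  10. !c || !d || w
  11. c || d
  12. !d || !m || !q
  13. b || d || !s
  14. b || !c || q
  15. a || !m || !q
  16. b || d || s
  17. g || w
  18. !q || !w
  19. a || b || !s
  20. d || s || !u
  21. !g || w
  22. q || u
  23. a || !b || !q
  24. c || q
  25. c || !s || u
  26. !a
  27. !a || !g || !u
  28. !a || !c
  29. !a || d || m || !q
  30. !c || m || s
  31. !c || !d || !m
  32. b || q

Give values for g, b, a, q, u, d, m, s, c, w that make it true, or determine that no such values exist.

Unit clause (!a) forces a = False.
Set g = False.
  then (g || w) forces w = True.
  then (!q || !w) forces q = False.
  then (q || u) forces u = True.
  then (c || q) forces c = True.
  then (b || q) forces b = True.
Try d = False:
  (d || m) forces m = True.
  (!m || !s || !u) forces s = False.
  clause (d || s || !u) is falsified — backtrack.
So d = True.
  then (!c || !d || !m) forces m = False.
  then (!c || m || s) forces s = True.
All clauses satisfied.

g: False, b: True, a: False, q: False, u: True, d: True, m: False, s: True, c: True, w: True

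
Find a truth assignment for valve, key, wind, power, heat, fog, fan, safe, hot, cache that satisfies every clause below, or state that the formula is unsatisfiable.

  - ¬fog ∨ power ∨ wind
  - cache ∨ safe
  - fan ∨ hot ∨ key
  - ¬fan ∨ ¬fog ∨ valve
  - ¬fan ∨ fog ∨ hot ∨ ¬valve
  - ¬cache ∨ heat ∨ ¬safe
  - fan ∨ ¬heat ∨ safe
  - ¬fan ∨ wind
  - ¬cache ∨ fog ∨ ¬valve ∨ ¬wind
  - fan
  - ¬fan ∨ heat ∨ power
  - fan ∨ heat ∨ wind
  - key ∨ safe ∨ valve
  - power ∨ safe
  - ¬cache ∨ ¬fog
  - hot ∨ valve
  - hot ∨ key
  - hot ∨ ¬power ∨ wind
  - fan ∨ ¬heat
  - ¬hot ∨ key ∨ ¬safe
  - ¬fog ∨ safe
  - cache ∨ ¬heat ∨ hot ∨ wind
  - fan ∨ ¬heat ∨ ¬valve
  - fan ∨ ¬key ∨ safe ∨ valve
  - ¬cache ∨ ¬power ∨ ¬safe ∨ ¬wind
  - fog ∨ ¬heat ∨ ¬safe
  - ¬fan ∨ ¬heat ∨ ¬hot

valve: False; key: True; wind: True; power: True; heat: False; fog: False; fan: True; safe: False; hot: True; cache: True

Unit clause (fan) forces fan = True.
In (¬fan ∨ wind) only wind is left, so wind = True.
Set valve = False.
  then (¬fan ∨ ¬fog ∨ valve) forces fog = False.
  then (hot ∨ valve) forces hot = True.
  then (¬fan ∨ ¬heat ∨ ¬hot) forces heat = False.
  then (¬fan ∨ heat ∨ power) forces power = True.
Try key = False:
  (key ∨ safe ∨ valve) forces safe = True.
  clause (¬hot ∨ key ∨ ¬safe) is falsified — backtrack.
So key = True.
Set safe = False.
  then (cache ∨ safe) forces cache = True.
All clauses satisfied.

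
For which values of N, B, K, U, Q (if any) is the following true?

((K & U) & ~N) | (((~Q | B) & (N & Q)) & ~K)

N = True, B = True, K = False, U = False, Q = True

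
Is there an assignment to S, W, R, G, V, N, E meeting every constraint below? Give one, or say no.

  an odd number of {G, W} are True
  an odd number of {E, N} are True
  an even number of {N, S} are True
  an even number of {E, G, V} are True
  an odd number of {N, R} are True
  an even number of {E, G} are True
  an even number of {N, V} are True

S=F, W=F, R=T, G=T, V=F, N=F, E=T

{G, W}: 1 true → odd ✓
{E, N}: 1 true → odd ✓
{N, S}: 0 true → even ✓
{E, G, V}: 2 true → even ✓
{N, R}: 1 true → odd ✓
{E, G}: 2 true → even ✓
{N, V}: 0 true → even ✓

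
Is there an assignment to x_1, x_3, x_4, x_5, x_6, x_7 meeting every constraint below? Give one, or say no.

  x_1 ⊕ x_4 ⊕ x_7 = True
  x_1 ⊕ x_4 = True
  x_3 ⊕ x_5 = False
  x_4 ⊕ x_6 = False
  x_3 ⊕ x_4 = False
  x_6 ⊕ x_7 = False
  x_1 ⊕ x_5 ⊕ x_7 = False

UNSATISFIABLE

Adding constraints 1, 3, 5, 7 mod 2: every variable appears an even number of times on the left, so the left side is 0.
But the right sides sum to 1 (mod 2). 0 ≠ 1 — the system is inconsistent.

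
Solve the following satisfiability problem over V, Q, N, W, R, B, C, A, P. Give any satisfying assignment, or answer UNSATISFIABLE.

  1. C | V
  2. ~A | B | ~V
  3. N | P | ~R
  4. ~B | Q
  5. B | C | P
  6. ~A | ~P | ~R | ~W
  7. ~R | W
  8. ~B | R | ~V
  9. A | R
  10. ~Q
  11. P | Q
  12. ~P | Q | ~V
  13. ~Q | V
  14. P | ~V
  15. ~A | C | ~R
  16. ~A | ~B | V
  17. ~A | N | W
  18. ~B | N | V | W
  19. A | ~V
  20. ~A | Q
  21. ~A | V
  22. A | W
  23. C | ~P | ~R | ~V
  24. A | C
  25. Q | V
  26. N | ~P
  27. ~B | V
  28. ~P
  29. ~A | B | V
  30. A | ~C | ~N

Case P = True:
  Clause (~P) is falsified — contradiction.
Case P = False:
  (~Q) forces Q = False.
  Clause (P | Q) is falsified — contradiction.
Both cases fail, so the formula is unsatisfiable.

Unsatisfiable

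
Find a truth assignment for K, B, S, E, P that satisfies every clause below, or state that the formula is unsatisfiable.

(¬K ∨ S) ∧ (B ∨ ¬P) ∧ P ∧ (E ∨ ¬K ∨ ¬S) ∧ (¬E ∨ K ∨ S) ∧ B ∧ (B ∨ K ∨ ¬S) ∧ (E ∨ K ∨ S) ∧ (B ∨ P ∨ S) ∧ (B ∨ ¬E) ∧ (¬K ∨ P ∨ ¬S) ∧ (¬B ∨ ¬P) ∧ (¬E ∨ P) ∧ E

The formula is unsatisfiable.

Case B = True:
  (P) forces P = True.
  Clause (¬B ∨ ¬P) is falsified — contradiction.
Case B = False:
  Clause (B) is falsified — contradiction.
Both cases fail, so the formula is unsatisfiable.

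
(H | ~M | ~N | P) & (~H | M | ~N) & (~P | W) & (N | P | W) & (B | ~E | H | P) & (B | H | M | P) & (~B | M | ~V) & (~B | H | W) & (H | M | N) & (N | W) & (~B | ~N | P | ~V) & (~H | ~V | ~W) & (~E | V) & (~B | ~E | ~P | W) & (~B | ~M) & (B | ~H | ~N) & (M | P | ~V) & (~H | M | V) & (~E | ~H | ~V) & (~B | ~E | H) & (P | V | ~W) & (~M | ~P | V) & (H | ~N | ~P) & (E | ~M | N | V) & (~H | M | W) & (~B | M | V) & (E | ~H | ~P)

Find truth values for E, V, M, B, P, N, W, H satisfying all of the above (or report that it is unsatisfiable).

E = False, V = True, M = True, B = False, P = False, N = False, W = True, H = False

Set E = False.
Set V = True.
Set M = True.
  then (~B | ~M) forces B = False.
Set P = False.
Try N = True:
  (H | ~M | ~N | P) forces H = True.
  clause (B | ~H | ~N) is falsified — backtrack.
So N = False.
  then (N | P | W) forces W = True.
  then (~H | ~V | ~W) forces H = False.
All clauses satisfied.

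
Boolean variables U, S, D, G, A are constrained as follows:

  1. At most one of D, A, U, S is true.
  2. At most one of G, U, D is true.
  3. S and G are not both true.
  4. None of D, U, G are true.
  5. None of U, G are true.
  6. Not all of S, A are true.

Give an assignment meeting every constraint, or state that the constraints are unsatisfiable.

U: False, S: False, D: False, G: False, A: False

  (1) {D, A, U, S}: 0 true — at most one ✓
  (2) {G, U, D}: 0 true — at most one ✓
  (3) S=F, G=F — not both ✓
  (4) {D, U, G}: 0 true — none ✓
  (5) {U, G}: 0 true — none ✓
  (6) {S, A}: 0/2 true — not all ✓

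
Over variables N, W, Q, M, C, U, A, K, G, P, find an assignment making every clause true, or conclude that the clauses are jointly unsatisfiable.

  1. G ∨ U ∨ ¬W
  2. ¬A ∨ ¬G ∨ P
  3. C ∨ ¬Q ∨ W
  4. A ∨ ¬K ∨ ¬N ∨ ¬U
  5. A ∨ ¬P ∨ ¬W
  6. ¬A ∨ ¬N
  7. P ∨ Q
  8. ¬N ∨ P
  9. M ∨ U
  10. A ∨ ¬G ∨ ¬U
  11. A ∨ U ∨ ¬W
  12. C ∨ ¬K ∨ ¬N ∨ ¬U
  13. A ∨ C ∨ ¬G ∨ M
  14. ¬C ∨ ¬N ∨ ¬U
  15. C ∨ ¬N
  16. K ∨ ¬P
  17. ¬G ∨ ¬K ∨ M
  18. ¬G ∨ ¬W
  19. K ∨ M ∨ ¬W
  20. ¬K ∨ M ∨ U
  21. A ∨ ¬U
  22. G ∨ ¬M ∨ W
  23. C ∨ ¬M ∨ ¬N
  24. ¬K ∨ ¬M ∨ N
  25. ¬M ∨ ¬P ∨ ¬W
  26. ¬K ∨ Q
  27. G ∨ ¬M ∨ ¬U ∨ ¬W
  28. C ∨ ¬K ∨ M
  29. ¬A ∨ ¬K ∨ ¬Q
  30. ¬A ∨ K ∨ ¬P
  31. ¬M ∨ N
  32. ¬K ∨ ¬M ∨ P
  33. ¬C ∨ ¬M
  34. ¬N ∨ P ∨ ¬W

N=F; W=F; Q=T; M=F; C=T; U=T; A=T; K=F; G=F; P=F

Set N = False.
  then (¬M ∨ N) forces M = False.
  then (M ∨ U) forces U = True.
  then (A ∨ ¬U) forces A = True.
Try W = True:
  (¬G ∨ ¬W) forces G = False.
  (K ∨ M ∨ ¬W) forces K = True.
  (¬K ∨ Q) forces Q = True.
  clause (¬A ∨ ¬K ∨ ¬Q) is falsified — backtrack.
So W = False.
Set Q = True.
  then (C ∨ ¬Q ∨ W) forces C = True.
  then (¬A ∨ ¬K ∨ ¬Q) forces K = False.
  then (¬A ∨ K ∨ ¬P) forces P = False.
  then (¬A ∨ ¬G ∨ P) forces G = False.
All clauses satisfied.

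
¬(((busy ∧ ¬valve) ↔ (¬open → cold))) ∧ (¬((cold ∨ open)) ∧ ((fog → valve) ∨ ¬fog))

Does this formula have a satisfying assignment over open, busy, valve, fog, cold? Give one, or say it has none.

open=F, busy=T, valve=F, fog=F, cold=F

  ¬(((busy ∧ ¬valve) ↔ (¬open → cold))) = True
    (busy ∧ ¬valve) ↔ (¬open → cold) = False
      busy ∧ ¬valve = True
        ¬valve = True
      ¬open → cold = False
        ¬open = True
  ¬((cold ∨ open)) ∧ ((fog → valve) ∨ ¬fog) = True
    ¬((cold ∨ open)) = True
      cold ∨ open = False
    (fog → valve) ∨ ¬fog = True
      fog → valve = True
      ¬fog = True
Both conjuncts True, so the formula holds.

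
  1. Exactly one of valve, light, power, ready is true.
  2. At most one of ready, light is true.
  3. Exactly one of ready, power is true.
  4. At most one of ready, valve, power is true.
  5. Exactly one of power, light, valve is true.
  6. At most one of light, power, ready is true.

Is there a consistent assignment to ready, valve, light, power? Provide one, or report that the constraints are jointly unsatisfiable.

ready=F; valve=F; light=F; power=T

  (1) {valve, light, power, ready}: 1 true — exactly one ✓
  (2) {ready, light}: 0 true — at most one ✓
  (3) {ready, power}: 1 true — exactly one ✓
  (4) {ready, valve, power}: 1 true — at most one ✓
  (5) {power, light, valve}: 1 true — exactly one ✓
  (6) {light, power, ready}: 1 true — at most one ✓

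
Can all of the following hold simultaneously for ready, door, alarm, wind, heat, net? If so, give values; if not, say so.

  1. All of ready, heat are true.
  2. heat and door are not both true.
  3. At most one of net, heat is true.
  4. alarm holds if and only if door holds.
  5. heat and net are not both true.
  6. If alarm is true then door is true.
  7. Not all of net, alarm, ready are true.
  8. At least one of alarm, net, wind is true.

ready: True, door: False, alarm: False, wind: True, heat: True, net: False

  (1) {ready, heat}: all 2 true ✓
  (2) heat=T, door=F — not both ✓
  (3) {net, heat}: 1 true — at most one ✓
  (4) alarm=F, door=F — same ✓
  (5) heat=T, net=F — not both ✓
  (6) alarm=F ⇒ door: vacuous ✓
  (7) {net, alarm, ready}: 1/3 true — not all ✓
  (8) {alarm, net, wind}: 1 true — at least one ✓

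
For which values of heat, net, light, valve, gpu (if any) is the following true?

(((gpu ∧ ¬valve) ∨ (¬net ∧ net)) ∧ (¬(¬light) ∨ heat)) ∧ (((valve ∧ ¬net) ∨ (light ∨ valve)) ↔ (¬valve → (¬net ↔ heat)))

heat: False, net: True, light: True, valve: False, gpu: True

  ((gpu ∧ ¬valve) ∨ (¬net ∧ net)) ∧ (¬(¬light) ∨ heat) = True
    (gpu ∧ ¬valve) ∨ (¬net ∧ net) = True
      gpu ∧ ¬valve = True
        ¬valve = True
      ¬net ∧ net = False
        ¬net = False
    ¬(¬light) ∨ heat = True
      ¬(¬light) = True
        ¬light = False
  ((valve ∧ ¬net) ∨ (light ∨ valve)) ↔ (¬valve → (¬net ↔ heat)) = True
    (valve ∧ ¬net) ∨ (light ∨ valve) = True
      valve ∧ ¬net = False
        ¬net = False
      light ∨ valve = True
    ¬valve → (¬net ↔ heat) = True
      ¬valve = True
      ¬net ↔ heat = True
        ¬net = False
Both conjuncts True, so the formula holds.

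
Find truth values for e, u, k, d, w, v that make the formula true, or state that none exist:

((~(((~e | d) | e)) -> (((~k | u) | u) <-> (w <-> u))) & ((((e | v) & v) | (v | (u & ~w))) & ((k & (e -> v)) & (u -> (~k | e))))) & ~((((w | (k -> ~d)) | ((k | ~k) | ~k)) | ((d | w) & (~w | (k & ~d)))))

No satisfying assignment exists.

The conjunct ~((((w | (k -> ~d)) | ((k | ~k) | ~k)) | ((d | w) & (~w | (k & ~d))))) is unsatisfiable on its own:
  k=F, d=F, w=F: evaluates to False.
  k=F, d=F, w=T: evaluates to False.
  k=F, d=T, w=F: evaluates to False.
  k=F, d=T, w=T: evaluates to False.
  k=T, d=F, w=F: evaluates to False.
  k=T, d=F, w=T: evaluates to False.
  k=T, d=T, w=F: evaluates to False.
  k=T, d=T, w=T: evaluates to False.
So the whole conjunction is unsatisfiable.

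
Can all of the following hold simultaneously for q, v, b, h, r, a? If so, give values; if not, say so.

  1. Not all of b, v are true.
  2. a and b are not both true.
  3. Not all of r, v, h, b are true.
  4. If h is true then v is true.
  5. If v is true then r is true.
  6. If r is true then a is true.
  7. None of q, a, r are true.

q = False, v = False, b = False, h = False, r = False, a = False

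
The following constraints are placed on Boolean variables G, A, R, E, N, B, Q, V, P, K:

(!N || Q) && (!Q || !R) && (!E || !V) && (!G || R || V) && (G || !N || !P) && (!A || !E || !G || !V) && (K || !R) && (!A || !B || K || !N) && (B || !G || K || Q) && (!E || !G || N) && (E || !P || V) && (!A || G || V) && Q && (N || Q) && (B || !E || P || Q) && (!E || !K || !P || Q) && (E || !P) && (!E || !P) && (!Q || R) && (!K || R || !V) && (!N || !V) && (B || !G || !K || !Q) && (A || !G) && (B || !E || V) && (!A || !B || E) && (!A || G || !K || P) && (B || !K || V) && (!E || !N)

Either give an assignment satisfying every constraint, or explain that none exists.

Unsatisfiable

Case Q = True:
  (!Q || !R) forces R = False.
  Clause (!Q || R) is falsified — contradiction.
Case Q = False:
  Clause (Q) is falsified — contradiction.
Both cases fail, so the formula is unsatisfiable.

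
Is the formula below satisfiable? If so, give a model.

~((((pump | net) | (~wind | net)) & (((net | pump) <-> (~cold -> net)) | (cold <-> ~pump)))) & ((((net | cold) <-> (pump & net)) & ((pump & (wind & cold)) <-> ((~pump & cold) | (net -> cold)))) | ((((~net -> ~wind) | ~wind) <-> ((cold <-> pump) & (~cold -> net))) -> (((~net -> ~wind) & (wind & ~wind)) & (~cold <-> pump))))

The formula is unsatisfiable.

Case net = True: the conjunct ~((((pump | net) | (~wind | net)) & (((net | pump) <-> (~cold -> net)) | (cold <-> ~pump)))) becomes ~((True & True)) = False.
Case net = False: the formula simplifies to ~(((pump | ~wind) & ((pump <-> cold) | (cold <-> ~pump)))) & ((~cold & (pump & (wind & cold))) | (((~wind | ~wind) <-> ((cold <-> pump) & cold)) -> ((~wind & (wind & ~wind)) & (~cold <-> pump)))).
  wind = True: simplifies to ~((pump & ((pump <-> cold) | (cold <-> ~pump)))) & ((~cold & (pump & cold)) | ((cold <-> pump) & cold)).
    cold = True: simplifies to ~((pump & (pump | ~pump))) & pump.
      pump = True: the conjunct ~((pump & (pump | ~pump))) becomes ~((True & True)) = False.
      pump = False: the conjunct pump is False.
    cold = False: the conjunct (~cold & (pump & cold)) | ((cold <-> pump) & cold) becomes (True & False) | (~pump & False) = False.
  wind = False: simplifies to ~(((pump <-> cold) | (cold <-> ~pump))) & ~(((cold <-> pump) & cold)).
    cold = True: simplifies to ~((pump | ~pump)) & ~pump.
      pump = True: the conjunct ~((pump | ~pump)) becomes ~((True | False)) = False.
      pump = False: the conjunct ~((pump | ~pump)) becomes ~((False | True)) = False.
    cold = False: simplifies to ~((~pump | pump)).
      pump = True: this becomes ~((False | True)) = False.
      pump = False: this becomes ~((True | False)) = False.
Both cases fail — unsatisfiable.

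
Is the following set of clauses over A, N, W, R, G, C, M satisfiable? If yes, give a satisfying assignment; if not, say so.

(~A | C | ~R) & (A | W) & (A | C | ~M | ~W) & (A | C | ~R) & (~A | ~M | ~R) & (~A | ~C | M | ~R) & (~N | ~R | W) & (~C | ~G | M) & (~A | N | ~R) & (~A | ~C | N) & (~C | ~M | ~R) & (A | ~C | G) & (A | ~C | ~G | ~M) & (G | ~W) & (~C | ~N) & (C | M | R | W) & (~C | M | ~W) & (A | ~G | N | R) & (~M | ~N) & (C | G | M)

Set A = True.
Set N = False.
  then (~A | N | ~R) forces R = False.
  then (~A | ~C | N) forces C = False.
Set W = False.
  then (C | M | R | W) forces M = True.
Set G = False.
All clauses satisfied.

A: True, N: False, W: False, R: False, G: False, C: False, M: True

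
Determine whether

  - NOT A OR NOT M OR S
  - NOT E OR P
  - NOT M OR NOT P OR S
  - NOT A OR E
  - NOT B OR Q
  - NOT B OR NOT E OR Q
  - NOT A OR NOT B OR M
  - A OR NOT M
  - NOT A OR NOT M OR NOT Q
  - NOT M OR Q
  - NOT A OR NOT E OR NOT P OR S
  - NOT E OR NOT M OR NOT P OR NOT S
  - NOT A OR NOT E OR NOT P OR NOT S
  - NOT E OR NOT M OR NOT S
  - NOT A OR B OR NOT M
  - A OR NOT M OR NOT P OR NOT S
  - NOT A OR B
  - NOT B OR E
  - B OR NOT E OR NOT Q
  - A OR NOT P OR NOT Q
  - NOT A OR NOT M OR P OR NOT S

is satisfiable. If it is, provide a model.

P = False, A = False, Q = True, S = False, M = False, B = False, E = False

Set P = False.
  then (NOT E OR P) forces E = False.
  then (NOT A OR E) forces A = False.
  then (A OR NOT M) forces M = False.
  then (NOT B OR E) forces B = False.
Set Q = True.
Set S = False.
All clauses satisfied.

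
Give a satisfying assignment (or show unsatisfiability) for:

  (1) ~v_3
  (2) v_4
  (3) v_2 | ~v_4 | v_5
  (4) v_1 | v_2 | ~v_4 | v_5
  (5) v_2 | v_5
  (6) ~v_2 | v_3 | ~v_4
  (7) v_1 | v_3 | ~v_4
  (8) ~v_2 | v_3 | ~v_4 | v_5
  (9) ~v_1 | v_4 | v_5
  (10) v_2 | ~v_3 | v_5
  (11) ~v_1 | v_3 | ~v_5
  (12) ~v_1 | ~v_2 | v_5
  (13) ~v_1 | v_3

Case v_1 = True:
  (~v_3) forces v_3 = False.
  Clause (~v_1 | v_3) is falsified — contradiction.
Case v_1 = False:
  (~v_3) forces v_3 = False.
  (v_4) forces v_4 = True.
  Clause (v_1 | v_3 | ~v_4) is falsified — contradiction.
Both cases fail, so the formula is unsatisfiable.

No satisfying assignment exists.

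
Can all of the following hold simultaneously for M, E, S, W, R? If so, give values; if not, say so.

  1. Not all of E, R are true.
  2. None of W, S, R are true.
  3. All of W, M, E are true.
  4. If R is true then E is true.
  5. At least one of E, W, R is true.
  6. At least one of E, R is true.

Case W = True:
  Constraint (2) is violated (W=T) — contradiction.
Case W = False:
  Constraint (3) is violated (W=F) — contradiction.
Both cases fail — unsatisfiable.

Unsatisfiable — no assignment works.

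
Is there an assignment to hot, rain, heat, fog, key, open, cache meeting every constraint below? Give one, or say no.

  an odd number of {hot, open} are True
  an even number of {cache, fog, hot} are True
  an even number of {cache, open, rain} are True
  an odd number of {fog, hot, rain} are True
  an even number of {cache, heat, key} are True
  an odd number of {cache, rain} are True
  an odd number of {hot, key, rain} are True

hot = False; rain = False; heat = False; fog = True; key = True; open = True; cache = True

{hot, open}: 1 true → odd ✓
{cache, fog, hot}: 2 true → even ✓
{cache, open, rain}: 2 true → even ✓
{fog, hot, rain}: 1 true → odd ✓
{cache, heat, key}: 2 true → even ✓
{cache, rain}: 1 true → odd ✓
{hot, key, rain}: 1 true → odd ✓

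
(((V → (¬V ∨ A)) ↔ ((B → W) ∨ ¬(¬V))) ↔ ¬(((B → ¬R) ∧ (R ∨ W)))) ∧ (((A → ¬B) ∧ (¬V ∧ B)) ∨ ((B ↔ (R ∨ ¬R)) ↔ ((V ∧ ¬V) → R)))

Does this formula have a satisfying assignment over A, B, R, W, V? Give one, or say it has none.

A=F; B=T; R=F; W=T; V=T

  ((V → (¬V ∨ A)) ↔ ((B → W) ∨ ¬(¬V))) ↔ ¬(((B → ¬R) ∧ (R ∨ W))) = True
    (V → (¬V ∨ A)) ↔ ((B → W) ∨ ¬(¬V)) = False
      V → (¬V ∨ A) = False
        ¬V ∨ A = False
          ¬V = False
      (B → W) ∨ ¬(¬V) = True
        B → W = True
        ¬(¬V) = True
          ¬V = False
    ¬(((B → ¬R) ∧ (R ∨ W))) = False
      (B → ¬R) ∧ (R ∨ W) = True
        B → ¬R = True
          ¬R = True
        R ∨ W = True
  ((A → ¬B) ∧ (¬V ∧ B)) ∨ ((B ↔ (R ∨ ¬R)) ↔ ((V ∧ ¬V) → R)) = True
    (A → ¬B) ∧ (¬V ∧ B) = False
      A → ¬B = True
        ¬B = False
      ¬V ∧ B = False
        ¬V = False
    (B ↔ (R ∨ ¬R)) ↔ ((V ∧ ¬V) → R) = True
      B ↔ (R ∨ ¬R) = True
        R ∨ ¬R = True
          ¬R = True
      (V ∧ ¬V) → R = True
        V ∧ ¬V = False
          ¬V = False
Both conjuncts True, so the formula holds.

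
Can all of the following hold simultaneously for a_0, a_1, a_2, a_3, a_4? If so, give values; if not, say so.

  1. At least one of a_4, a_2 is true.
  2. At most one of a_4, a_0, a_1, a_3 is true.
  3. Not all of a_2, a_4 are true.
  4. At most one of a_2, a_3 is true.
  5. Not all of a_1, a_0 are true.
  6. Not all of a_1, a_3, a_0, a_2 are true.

a_0 = False; a_1 = True; a_2 = True; a_3 = False; a_4 = False

  (1) {a_4, a_2}: 1 true — at least one ✓
  (2) {a_4, a_0, a_1, a_3}: 1 true — at most one ✓
  (3) {a_2, a_4}: 1/2 true — not all ✓
  (4) {a_2, a_3}: 1 true — at most one ✓
  (5) {a_1, a_0}: 1/2 true — not all ✓
  (6) {a_1, a_3, a_0, a_2}: 2/4 true — not all ✓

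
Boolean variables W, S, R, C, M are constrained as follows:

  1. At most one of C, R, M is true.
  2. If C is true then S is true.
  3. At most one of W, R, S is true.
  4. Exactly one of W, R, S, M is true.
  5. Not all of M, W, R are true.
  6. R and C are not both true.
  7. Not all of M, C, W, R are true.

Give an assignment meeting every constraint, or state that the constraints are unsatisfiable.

W = False; S = True; R = False; C = True; M = False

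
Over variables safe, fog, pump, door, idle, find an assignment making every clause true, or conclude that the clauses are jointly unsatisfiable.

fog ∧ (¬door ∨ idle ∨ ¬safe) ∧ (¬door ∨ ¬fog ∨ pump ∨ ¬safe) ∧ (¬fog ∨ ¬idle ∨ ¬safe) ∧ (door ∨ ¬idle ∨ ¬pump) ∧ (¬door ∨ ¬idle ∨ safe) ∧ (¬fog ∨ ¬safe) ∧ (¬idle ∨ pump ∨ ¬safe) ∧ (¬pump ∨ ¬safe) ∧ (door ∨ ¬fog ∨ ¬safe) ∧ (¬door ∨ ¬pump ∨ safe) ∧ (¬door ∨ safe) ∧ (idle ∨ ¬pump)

safe: False; fog: True; pump: False; door: False; idle: False

Unit clause (fog) forces fog = True.
In (¬fog ∨ ¬safe) only ¬safe is left, so safe = False.
In (¬door ∨ safe) only ¬door is left, so door = False.
Try pump = True:
  (door ∨ ¬idle ∨ ¬pump) forces idle = False.
  clause (idle ∨ ¬pump) is falsified — backtrack.
So pump = False.
Set idle = False.
All clauses satisfied.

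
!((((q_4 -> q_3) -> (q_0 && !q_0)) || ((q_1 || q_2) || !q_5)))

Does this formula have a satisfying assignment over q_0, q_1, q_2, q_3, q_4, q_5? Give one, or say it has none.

q_0: True, q_1: False, q_2: False, q_3: False, q_4: False, q_5: True

  !((((q_4 -> q_3) -> (q_0 && !q_0)) || ((q_1 || q_2) || !q_5))) = True
    ((q_4 -> q_3) -> (q_0 && !q_0)) || ((q_1 || q_2) || !q_5) = False
      (q_4 -> q_3) -> (q_0 && !q_0) = False
        q_4 -> q_3 = True
        q_0 && !q_0 = False
          !q_0 = False
      (q_1 || q_2) || !q_5 = False
        q_1 || q_2 = False
        !q_5 = False
The formula evaluates to True.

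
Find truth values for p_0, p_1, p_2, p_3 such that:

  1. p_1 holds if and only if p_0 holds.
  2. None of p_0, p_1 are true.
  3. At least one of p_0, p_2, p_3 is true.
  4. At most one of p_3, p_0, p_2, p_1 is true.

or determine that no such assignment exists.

p_0: False, p_1: False, p_2: True, p_3: False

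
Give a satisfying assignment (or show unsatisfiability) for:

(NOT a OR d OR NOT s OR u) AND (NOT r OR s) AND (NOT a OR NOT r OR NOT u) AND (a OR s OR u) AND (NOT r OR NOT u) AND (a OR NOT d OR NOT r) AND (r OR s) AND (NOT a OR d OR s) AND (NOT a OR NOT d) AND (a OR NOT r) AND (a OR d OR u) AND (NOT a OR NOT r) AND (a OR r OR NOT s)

u: True, s: True, a: True, r: False, d: False

Set u = True.
  then (NOT r OR NOT u) forces r = False.
  then (r OR s) forces s = True.
  then (a OR r OR NOT s) forces a = True.
  then (NOT a OR NOT d) forces d = False.
All clauses satisfied.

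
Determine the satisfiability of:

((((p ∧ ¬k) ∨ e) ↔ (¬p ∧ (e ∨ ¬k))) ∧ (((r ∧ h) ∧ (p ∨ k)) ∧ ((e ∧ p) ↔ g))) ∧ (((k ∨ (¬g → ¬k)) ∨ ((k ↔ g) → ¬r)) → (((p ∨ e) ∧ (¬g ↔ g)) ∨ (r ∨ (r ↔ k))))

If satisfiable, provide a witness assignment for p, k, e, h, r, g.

p: True; k: True; e: False; h: True; r: True; g: False

  (((p ∧ ¬k) ∨ e) ↔ (¬p ∧ (e ∨ ¬k))) ∧ (((r ∧ h) ∧ (p ∨ k)) ∧ ((e ∧ p) ↔ g)) = True
    ((p ∧ ¬k) ∨ e) ↔ (¬p ∧ (e ∨ ¬k)) = True
      (p ∧ ¬k) ∨ e = False
        p ∧ ¬k = False
          ¬k = False
      ¬p ∧ (e ∨ ¬k) = False
        ¬p = False
        e ∨ ¬k = False
          ¬k = False
    ((r ∧ h) ∧ (p ∨ k)) ∧ ((e ∧ p) ↔ g) = True
      (r ∧ h) ∧ (p ∨ k) = True
        r ∧ h = True
        p ∨ k = True
      (e ∧ p) ↔ g = True
        e ∧ p = False
  ((k ∨ (¬g → ¬k)) ∨ ((k ↔ g) → ¬r)) → (((p ∨ e) ∧ (¬g ↔ g)) ∨ (r ∨ (r ↔ k))) = True
    (k ∨ (¬g → ¬k)) ∨ ((k ↔ g) → ¬r) = True
      k ∨ (¬g → ¬k) = True
        ¬g → ¬k = False
          ¬g = True
          ¬k = False
      (k ↔ g) → ¬r = True
        k ↔ g = False
        ¬r = False
    ((p ∨ e) ∧ (¬g ↔ g)) ∨ (r ∨ (r ↔ k)) = True
      (p ∨ e) ∧ (¬g ↔ g) = False
        p ∨ e = True
        ¬g ↔ g = False
          ¬g = True
      r ∨ (r ↔ k) = True
        r ↔ k = True
Both conjuncts True, so the formula holds.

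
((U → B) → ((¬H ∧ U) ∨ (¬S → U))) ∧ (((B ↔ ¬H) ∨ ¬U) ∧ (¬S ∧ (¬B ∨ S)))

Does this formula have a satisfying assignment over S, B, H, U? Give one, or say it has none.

S: False; B: False; H: True; U: True

  (U → B) → ((¬H ∧ U) ∨ (¬S → U)) = True
    U → B = False
    (¬H ∧ U) ∨ (¬S → U) = True
      ¬H ∧ U = False
        ¬H = False
      ¬S → U = True
        ¬S = True
  ((B ↔ ¬H) ∨ ¬U) ∧ (¬S ∧ (¬B ∨ S)) = True
    (B ↔ ¬H) ∨ ¬U = True
      B ↔ ¬H = True
        ¬H = False
      ¬U = False
    ¬S ∧ (¬B ∨ S) = True
      ¬S = True
      ¬B ∨ S = True
        ¬B = True
Both conjuncts True, so the formula holds.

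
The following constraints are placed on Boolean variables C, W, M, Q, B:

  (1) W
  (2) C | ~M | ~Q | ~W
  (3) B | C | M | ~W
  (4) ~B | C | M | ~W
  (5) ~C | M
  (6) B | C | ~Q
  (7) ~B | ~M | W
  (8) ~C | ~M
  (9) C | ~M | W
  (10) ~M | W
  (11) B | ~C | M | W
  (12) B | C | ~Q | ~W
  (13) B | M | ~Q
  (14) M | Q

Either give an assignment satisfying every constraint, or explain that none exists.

Unit clause (W) forces W = True.
Try C = True:
  (~C | M) forces M = True.
  clause (~C | ~M) is falsified — backtrack.
So C = False.
Try M = False:
  (B | C | M | ~W) forces B = True.
  clause (~B | C | M | ~W) is falsified — backtrack.
So M = True.
  then (C | ~M | ~Q | ~W) forces Q = False.
Set B = False.
All clauses satisfied.

C = False, W = True, M = True, Q = False, B = False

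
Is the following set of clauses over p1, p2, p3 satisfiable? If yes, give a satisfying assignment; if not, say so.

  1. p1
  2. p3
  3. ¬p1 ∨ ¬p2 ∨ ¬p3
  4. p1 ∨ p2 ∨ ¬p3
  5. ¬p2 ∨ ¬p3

p1 = True, p2 = False, p3 = True

Unit clause (p1) forces p1 = True.
Unit clause (p3) forces p3 = True.
In (¬p1 ∨ ¬p2 ∨ ¬p3) only ¬p2 is left, so p2 = False.
Check each clause:
  (p1): p1 holds.
  (p3): p3 holds.
  (¬p1 ∨ ¬p2 ∨ ¬p3): ¬p2 holds.
  (p1 ∨ p2 ∨ ¬p3): p1 holds.
  (¬p2 ∨ ¬p3): ¬p2 holds.
All clauses satisfied.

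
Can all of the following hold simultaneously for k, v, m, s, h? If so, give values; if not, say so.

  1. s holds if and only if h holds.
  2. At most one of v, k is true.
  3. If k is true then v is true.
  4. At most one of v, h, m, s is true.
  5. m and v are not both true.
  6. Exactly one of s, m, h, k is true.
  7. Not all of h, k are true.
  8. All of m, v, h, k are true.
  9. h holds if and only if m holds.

Unsatisfiable

Case h = True:
  (1) with h=T forces s = True.
  Constraint (4) is violated (h=T, s=T) — contradiction.
Case h = False:
  Constraint (8) is violated (h=F) — contradiction.
Both cases fail — unsatisfiable.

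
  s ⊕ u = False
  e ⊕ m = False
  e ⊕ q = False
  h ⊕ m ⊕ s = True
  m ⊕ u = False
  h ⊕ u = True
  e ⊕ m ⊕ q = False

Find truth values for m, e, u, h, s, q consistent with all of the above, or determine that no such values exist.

m: False, e: False, u: False, h: True, s: False, q: False

s ⊕ u = F ⊕ F = False ✓
e ⊕ m = F ⊕ F = False ✓
e ⊕ q = F ⊕ F = False ✓
h ⊕ m ⊕ s = T ⊕ F ⊕ F = True ✓
m ⊕ u = F ⊕ F = False ✓
h ⊕ u = T ⊕ F = True ✓
e ⊕ m ⊕ q = F ⊕ F ⊕ F = False ✓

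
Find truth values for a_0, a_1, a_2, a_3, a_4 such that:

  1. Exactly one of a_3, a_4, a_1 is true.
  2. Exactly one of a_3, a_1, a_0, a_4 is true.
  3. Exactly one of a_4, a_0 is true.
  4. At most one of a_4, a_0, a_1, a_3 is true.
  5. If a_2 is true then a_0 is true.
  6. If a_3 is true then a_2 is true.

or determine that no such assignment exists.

a_0=F, a_1=F, a_2=F, a_3=F, a_4=T

  (1) {a_3, a_4, a_1}: 1 true — exactly one ✓
  (2) {a_3, a_1, a_0, a_4}: 1 true — exactly one ✓
  (3) {a_4, a_0}: 1 true — exactly one ✓
  (4) {a_4, a_0, a_1, a_3}: 1 true — at most one ✓
  (5) a_2=F ⇒ a_0: vacuous ✓
  (6) a_3=F ⇒ a_2: vacuous ✓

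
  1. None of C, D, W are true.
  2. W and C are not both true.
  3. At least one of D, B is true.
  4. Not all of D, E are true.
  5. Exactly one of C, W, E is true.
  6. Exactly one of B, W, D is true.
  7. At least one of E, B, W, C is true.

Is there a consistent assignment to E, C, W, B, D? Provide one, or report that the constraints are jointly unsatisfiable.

E: True, C: False, W: False, B: True, D: False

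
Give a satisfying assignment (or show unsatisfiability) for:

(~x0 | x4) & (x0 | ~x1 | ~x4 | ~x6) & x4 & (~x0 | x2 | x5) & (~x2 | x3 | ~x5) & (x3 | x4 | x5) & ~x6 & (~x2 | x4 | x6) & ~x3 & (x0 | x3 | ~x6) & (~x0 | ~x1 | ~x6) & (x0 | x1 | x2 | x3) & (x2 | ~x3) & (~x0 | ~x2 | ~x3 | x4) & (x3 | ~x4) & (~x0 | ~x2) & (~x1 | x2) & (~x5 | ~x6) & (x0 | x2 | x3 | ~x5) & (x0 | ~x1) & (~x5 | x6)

Case x3 = True:
  Clause (~x3) is falsified — contradiction.
Case x3 = False:
  (x4) forces x4 = True.
  Clause (x3 | ~x4) is falsified — contradiction.
Both cases fail, so the formula is unsatisfiable.

UNSATISFIABLE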